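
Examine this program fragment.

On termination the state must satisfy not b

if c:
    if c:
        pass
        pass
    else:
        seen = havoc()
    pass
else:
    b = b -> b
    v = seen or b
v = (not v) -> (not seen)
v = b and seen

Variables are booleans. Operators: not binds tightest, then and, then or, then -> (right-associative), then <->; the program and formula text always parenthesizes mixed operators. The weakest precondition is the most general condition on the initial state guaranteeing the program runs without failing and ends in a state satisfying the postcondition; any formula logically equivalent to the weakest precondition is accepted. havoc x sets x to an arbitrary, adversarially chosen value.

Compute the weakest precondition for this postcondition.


Working backward. After the program, not b must hold.
Before v := b and seen: not b
Before v := (not v) -> (not seen): not b
Then branch requires (c -> (not b)) and ((not c) -> (not b)); else branch requires false.
Before the if: (c -> ((c -> (not b)) and ((not c) -> (not b)))) and c
Answer: WP = (c -> ((c -> (not b)) and ((not c) -> (not b)))) and c


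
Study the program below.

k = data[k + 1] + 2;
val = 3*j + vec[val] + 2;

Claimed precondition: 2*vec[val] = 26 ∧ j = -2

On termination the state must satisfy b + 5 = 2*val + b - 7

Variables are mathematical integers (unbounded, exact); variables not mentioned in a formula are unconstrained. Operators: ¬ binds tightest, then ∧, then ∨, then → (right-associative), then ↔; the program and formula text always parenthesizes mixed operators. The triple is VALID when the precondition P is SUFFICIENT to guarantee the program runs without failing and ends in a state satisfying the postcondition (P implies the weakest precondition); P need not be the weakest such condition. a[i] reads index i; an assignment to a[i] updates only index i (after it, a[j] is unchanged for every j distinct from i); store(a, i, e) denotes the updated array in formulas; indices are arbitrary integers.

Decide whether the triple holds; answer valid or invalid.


Working backward. After the program, the postcondition b + 5 = 2*val + b - 7 must hold; in canonical form it is 2*val = 12.
Before val := 3*j + vec[val] + 2: 2*vec[val] + 6*j = 8
Before k := data[k + 1] + 2: 2*vec[val] + 6*j = 8
The weakest precondition is 2*vec[val] + 6*j = 8.
Check whether 2*vec[val] = 26 ∧ j = -2 implies it.
Countermodel: at the initial state j = -2, val = 0, vec = {[0] = 13, elsewhere 13}, the precondition holds but the weakest precondition fails.
Answer: invalid


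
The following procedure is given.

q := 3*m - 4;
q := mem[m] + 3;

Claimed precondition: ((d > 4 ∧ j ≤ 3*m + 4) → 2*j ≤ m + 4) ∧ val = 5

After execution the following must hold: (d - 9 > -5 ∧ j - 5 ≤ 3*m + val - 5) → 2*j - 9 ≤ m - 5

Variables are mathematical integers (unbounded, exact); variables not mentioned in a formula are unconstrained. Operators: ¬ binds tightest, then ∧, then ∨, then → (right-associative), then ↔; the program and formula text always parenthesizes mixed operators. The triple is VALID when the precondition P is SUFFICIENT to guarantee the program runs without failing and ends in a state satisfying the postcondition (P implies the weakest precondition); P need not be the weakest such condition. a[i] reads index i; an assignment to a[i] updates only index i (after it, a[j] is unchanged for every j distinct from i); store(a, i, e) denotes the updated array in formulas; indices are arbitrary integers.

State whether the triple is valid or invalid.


Working backward. After the program, the postcondition (d - 9 > -5 ∧ j - 5 ≤ 3*m + val - 5) → 2*j - 9 ≤ m - 5 must hold; in canonical form it is (d > 4 ∧ j ≤ 3*m + val) → 2*j ≤ m + 4.
Before q := mem[m] + 3: (d > 4 ∧ j ≤ 3*m + val) → 2*j ≤ m + 4
Before q := 3*m - 4: (d > 4 ∧ j ≤ 3*m + val) → 2*j ≤ m + 4
The weakest precondition is (d > 4 ∧ j ≤ 3*m + val) → 2*j ≤ m + 4.
Check whether ((d > 4 ∧ j ≤ 3*m + 4) → 2*j ≤ m + 4) ∧ val = 5 implies it.
Countermodel: at the initial state d = 5, j = 5, m = 0, val = 5, the precondition holds but the weakest precondition fails.
Answer: invalid


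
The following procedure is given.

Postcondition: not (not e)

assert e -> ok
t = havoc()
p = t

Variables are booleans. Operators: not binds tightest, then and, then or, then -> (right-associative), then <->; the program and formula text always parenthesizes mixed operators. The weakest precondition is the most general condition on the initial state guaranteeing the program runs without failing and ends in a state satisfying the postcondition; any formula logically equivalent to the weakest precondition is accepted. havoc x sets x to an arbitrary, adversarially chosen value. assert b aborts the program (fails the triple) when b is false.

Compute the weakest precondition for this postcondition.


Working backward. After the program, the postcondition not (not e) must hold; in canonical form it is e.
Before p := t: e
Before havoc t: e
Before assert e -> ok: (e -> ok) and e
Answer: WP = (e -> ok) and e


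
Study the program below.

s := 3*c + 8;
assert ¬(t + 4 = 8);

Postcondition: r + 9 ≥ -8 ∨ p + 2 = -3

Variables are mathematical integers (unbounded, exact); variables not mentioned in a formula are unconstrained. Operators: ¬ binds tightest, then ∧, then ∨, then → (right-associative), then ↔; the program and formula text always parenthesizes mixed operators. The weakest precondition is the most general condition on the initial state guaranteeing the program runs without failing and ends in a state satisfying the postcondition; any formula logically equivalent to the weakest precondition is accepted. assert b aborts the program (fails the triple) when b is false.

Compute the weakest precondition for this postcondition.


Working backward. After the program, the postcondition r + 9 ≥ -8 ∨ p + 2 = -3 must hold; in canonical form it is r ≥ -17 ∨ p = -5.
Before assert ¬(t + 4 = 8): (¬(t = 4)) ∧ (r ≥ -17 ∨ p = -5)
Before s := 3*c + 8: (¬(t = 4)) ∧ (r ≥ -17 ∨ p = -5)
Answer: WP = (¬(t = 4)) ∧ (r ≥ -17 ∨ p = -5)


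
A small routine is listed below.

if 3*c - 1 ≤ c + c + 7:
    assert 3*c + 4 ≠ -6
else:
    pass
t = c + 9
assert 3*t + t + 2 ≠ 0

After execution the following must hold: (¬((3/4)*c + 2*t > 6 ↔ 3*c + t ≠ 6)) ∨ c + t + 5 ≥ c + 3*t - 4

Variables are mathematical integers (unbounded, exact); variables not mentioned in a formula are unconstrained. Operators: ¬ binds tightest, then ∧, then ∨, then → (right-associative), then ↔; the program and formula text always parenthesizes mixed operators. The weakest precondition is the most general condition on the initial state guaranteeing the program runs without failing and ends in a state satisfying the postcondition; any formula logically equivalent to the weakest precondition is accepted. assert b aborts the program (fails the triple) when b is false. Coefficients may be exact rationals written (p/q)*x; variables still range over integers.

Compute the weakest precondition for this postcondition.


Working backward. After the program, the postcondition (¬((3/4)*c + 2*t > 6 ↔ 3*c + t ≠ 6)) ∨ c + t + 5 ≥ c + 3*t - 4 must hold; in canonical form it is (¬((3/4)*c + 2*t > 6 ↔ 3*c + t ≠ 6)) ∨ 2*t ≤ 9.
Before assert 3*t + t + 2 ≠ 0: 4*t ≠ -2 ∧ ((¬((3/4)*c + 2*t > 6 ↔ 3*c + t ≠ 6)) ∨ 2*t ≤ 9)
Before t := c + 9: 4*c ≠ -38 ∧ ((¬((11/4)*c > -12 ↔ 4*c ≠ -3)) ∨ 2*c ≤ -9)
Then branch requires 3*c ≠ -10 ∧ 4*c ≠ -38 ∧ ((¬((11/4)*c > -12 ↔ 4*c ≠ -3)) ∨ 2*c ≤ -9); else branch requires 4*c ≠ -38 ∧ ((¬((11/4)*c > -12 ↔ 4*c ≠ -3)) ∨ 2*c ≤ -9).
Before the if: (c ≤ 8 → (3*c ≠ -10 ∧ 4*c ≠ -38 ∧ ((¬((11/4)*c > -12 ↔ 4*c ≠ -3)) ∨ 2*c ≤ -9))) ∧ ((¬(c ≤ 8)) → (4*c ≠ -38 ∧ ((¬((11/4)*c > -12 ↔ 4*c ≠ -3)) ∨ 2*c ≤ -9)))
Answer: WP = (c ≤ 8 → (3*c ≠ -10 ∧ 4*c ≠ -38 ∧ ((¬((11/4)*c > -12 ↔ 4*c ≠ -3)) ∨ 2*c ≤ -9))) ∧ ((¬(c ≤ 8)) → (4*c ≠ -38 ∧ ((¬((11/4)*c > -12 ↔ 4*c ≠ -3)) ∨ 2*c ≤ -9)))


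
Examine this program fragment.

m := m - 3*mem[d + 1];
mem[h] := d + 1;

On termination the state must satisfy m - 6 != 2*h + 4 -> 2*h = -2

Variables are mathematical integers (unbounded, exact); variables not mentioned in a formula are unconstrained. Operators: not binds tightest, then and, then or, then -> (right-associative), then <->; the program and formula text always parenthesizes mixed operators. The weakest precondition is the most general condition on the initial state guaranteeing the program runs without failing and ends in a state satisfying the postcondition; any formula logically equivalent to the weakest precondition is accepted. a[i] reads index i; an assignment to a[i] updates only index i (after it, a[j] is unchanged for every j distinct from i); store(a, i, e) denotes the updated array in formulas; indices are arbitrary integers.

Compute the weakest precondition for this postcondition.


Working backward. After the program, the postcondition m - 6 != 2*h + 4 -> 2*h = -2 must hold; in canonical form it is m != 2*h + 10 -> 2*h = -2.
Before mem[h] := d + 1: m != 2*h + 10 -> 2*h = -2
Before m := m - 3*mem[d + 1]: m != 3*mem[d + 1] + 2*h + 10 -> 2*h = -2
Answer: WP = m != 3*mem[d + 1] + 2*h + 10 -> 2*h = -2


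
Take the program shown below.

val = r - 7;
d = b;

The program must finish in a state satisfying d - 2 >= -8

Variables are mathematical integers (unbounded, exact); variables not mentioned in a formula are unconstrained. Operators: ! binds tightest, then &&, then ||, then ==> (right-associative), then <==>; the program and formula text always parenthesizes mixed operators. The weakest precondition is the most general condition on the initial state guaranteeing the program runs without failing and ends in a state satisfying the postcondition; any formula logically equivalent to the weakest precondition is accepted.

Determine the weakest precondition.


Working backward. After the program, the postcondition d - 2 >= -8 must hold; in canonical form it is d >= -6.
Before d := b: b >= -6
Before val := r - 7: b >= -6
Answer: WP = b >= -6


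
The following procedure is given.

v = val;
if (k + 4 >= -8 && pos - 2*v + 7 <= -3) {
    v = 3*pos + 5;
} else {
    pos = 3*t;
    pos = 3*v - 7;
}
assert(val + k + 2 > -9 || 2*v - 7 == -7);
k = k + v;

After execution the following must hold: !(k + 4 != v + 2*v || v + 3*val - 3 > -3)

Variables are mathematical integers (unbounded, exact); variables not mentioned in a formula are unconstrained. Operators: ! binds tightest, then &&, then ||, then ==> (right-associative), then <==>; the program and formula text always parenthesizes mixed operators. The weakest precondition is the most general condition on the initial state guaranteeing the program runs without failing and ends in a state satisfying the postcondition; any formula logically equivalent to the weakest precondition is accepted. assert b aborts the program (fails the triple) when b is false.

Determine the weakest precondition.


Working backward. After the program, the postcondition !(k + 4 != v + 2*v || v + 3*val - 3 > -3) must hold; in canonical form it is !(k != 3*v - 4 || v + 3*val > 0).
Before k := k + v: !(k != 2*v - 4 || v + 3*val > 0)
Before assert val + k + 2 > -9 || 2*v - 7 == -7: (k + val > -11 || 2*v == 0) && (!(k != 2*v - 4 || v + 3*val > 0))
Then branch requires (k + val > -11 || 6*pos == -10) && (!(k != 6*pos + 6 || 3*pos + 3*val > -5)); else branch requires (k + val > -11 || 2*v == 0) && (!(k != 2*v - 4 || v + 3*val > 0)).
Before the if: ((k >= -12 && pos <= 2*v - 10) ==> ((k + val > -11 || 6*pos == -10) && (!(k != 6*pos + 6 || 3*pos + 3*val > -5)))) && ((!(k >= -12 && pos <= 2*v - 10)) ==> ((k + val > -11 || 2*v == 0) && (!(k != 2*v - 4 || v + 3*val > 0))))
Before v := val: ((k >= -12 && pos <= 2*val - 10) ==> ((k + val > -11 || 6*pos == -10) && (!(k != 6*pos + 6 || 3*pos + 3*val > -5)))) && ((!(k >= -12 && pos <= 2*val - 10)) ==> ((k + val > -11 || 2*val == 0) && (!(k != 2*val - 4 || 4*val > 0))))
Answer: WP = ((k >= -12 && pos <= 2*val - 10) ==> ((k + val > -11 || 6*pos == -10) && (!(k != 6*pos + 6 || 3*pos + 3*val > -5)))) && ((!(k >= -12 && pos <= 2*val - 10)) ==> ((k + val > -11 || 2*val == 0) && (!(k != 2*val - 4 || 4*val > 0))))


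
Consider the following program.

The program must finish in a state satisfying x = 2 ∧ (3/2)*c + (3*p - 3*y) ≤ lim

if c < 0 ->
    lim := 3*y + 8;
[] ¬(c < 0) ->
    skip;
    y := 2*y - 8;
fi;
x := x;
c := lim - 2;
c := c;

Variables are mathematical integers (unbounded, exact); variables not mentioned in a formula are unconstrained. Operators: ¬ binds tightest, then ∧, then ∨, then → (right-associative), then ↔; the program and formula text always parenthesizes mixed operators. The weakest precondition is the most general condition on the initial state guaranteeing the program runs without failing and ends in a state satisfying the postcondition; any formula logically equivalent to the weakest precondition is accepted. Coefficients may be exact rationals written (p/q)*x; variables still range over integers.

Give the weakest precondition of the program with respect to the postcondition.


Working backward. After the program, the postcondition x = 2 ∧ (3/2)*c + (3*p - 3*y) ≤ lim must hold; in canonical form it is x = 2 ∧ (3/2)*c + 3*p ≤ lim + 3*y.
Before c := c: x = 2 ∧ (3/2)*c + 3*p ≤ lim + 3*y
Before c := lim - 2: x = 2 ∧ (1/2)*lim + 3*p ≤ 3*y + 3
Before x := x: x = 2 ∧ (1/2)*lim + 3*p ≤ 3*y + 3
Then branch requires x = 2 ∧ 3*p ≤ (3/2)*y - 1; else branch requires x = 2 ∧ (1/2)*lim + 3*p ≤ 6*y - 21.
Before the if: (c < 0 → (x = 2 ∧ 3*p ≤ (3/2)*y - 1)) ∧ ((¬(c < 0)) → (x = 2 ∧ (1/2)*lim + 3*p ≤ 6*y - 21))
Answer: WP = (c < 0 → (x = 2 ∧ 3*p ≤ (3/2)*y - 1)) ∧ ((¬(c < 0)) → (x = 2 ∧ (1/2)*lim + 3*p ≤ 6*y - 21))


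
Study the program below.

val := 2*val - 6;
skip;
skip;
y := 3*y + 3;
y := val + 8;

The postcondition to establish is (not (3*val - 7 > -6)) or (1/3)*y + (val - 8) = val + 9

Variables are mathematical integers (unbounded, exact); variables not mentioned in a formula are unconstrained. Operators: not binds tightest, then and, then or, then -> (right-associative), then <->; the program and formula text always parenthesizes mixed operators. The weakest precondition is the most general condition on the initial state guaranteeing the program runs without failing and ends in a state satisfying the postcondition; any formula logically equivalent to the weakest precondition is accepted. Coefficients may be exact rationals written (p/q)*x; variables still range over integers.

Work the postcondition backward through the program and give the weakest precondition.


Working backward. After the program, the postcondition (not (3*val - 7 > -6)) or (1/3)*y + (val - 8) = val + 9 must hold; in canonical form it is (not (3*val > 1)) or (1/3)*y = 17.
Before y := val + 8: (not (3*val > 1)) or (1/3)*val = 43/3
Before y := 3*y + 3: (not (3*val > 1)) or (1/3)*val = 43/3
Before skip: (not (3*val > 1)) or (1/3)*val = 43/3
Before skip: (not (3*val > 1)) or (1/3)*val = 43/3
Before val := 2*val - 6: (not (6*val > 19)) or (2/3)*val = 49/3
Answer: WP = (not (6*val > 19)) or (2/3)*val = 49/3


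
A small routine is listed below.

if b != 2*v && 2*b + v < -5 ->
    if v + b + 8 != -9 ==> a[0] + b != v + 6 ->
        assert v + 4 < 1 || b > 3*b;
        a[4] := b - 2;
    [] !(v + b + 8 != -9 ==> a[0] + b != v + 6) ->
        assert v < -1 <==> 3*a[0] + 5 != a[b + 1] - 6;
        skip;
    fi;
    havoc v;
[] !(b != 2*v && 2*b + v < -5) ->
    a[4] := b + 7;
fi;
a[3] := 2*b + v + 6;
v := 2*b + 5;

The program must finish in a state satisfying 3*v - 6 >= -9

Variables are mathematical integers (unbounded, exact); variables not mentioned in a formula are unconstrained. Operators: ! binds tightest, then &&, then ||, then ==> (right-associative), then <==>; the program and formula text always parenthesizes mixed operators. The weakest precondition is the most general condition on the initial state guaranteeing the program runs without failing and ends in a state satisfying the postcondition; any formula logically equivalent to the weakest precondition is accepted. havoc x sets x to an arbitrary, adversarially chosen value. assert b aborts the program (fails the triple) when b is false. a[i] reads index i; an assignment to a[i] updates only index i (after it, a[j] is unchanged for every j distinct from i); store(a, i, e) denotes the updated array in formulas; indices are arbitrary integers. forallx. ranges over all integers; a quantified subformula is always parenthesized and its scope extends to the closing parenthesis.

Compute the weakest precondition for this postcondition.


Working backward. After the program, the postcondition 3*v - 6 >= -9 must hold; in canonical form it is 3*v >= -3.
Before v := 2*b + 5: 6*b >= -18
Before a[3] := 2*b + v + 6: 6*b >= -18
Then branch requires ((b + v != -17 ==> a[0] + b != v + 6) ==> ((v < -3 || 2*b < 0) && 6*b >= -18)) && ((!(b + v != -17 ==> a[0] + b != v + 6)) ==> ((v < -1 <==> 3*a[0] != a[b + 1] - 11) && 6*b >= -18)); else branch requires 6*b >= -18.
Before the if: ((b != 2*v && 2*b + v < -5) ==> (((b + v != -17 ==> a[0] + b != v + 6) ==> ((v < -3 || 2*b < 0) && 6*b >= -18)) && ((!(b + v != -17 ==> a[0] + b != v + 6)) ==> ((v < -1 <==> 3*a[0] != a[b + 1] - 11) && 6*b >= -18)))) && ((!(b != 2*v && 2*b + v < -5)) ==> 6*b >= -18)
Answer: WP = ((b != 2*v && 2*b + v < -5) ==> (((b + v != -17 ==> a[0] + b != v + 6) ==> ((v < -3 || 2*b < 0) && 6*b >= -18)) && ((!(b + v != -17 ==> a[0] + b != v + 6)) ==> ((v < -1 <==> 3*a[0] != a[b + 1] - 11) && 6*b >= -18)))) && ((!(b != 2*v && 2*b + v < -5)) ==> 6*b >= -18)


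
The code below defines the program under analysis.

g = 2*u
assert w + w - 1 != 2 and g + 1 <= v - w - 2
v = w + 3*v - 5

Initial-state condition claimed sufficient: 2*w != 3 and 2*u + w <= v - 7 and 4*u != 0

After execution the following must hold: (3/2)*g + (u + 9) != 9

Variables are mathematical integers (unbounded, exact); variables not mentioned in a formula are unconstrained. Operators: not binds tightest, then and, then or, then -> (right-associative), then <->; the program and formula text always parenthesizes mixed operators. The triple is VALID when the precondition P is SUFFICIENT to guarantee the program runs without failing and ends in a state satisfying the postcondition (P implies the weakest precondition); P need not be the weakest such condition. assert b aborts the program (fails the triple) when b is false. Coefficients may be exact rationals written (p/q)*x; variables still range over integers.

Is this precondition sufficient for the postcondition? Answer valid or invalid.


Working backward. After the program, the postcondition (3/2)*g + (u + 9) != 9 must hold; in canonical form it is (3/2)*g + u != 0.
Before v := w + 3*v - 5: (3/2)*g + u != 0
Before assert w + w - 1 != 2 and g + 1 <= v - w - 2: 2*w != 3 and g + w <= v - 3 and (3/2)*g + u != 0
Before g := 2*u: 2*w != 3 and 2*u + w <= v - 3 and 4*u != 0
The weakest precondition is 2*w != 3 and 2*u + w <= v - 3 and 4*u != 0.
Check whether 2*w != 3 and 2*u + w <= v - 7 and 4*u != 0 implies it.
Every state satisfying the precondition satisfies the weakest precondition: the implication holds.
Answer: valid


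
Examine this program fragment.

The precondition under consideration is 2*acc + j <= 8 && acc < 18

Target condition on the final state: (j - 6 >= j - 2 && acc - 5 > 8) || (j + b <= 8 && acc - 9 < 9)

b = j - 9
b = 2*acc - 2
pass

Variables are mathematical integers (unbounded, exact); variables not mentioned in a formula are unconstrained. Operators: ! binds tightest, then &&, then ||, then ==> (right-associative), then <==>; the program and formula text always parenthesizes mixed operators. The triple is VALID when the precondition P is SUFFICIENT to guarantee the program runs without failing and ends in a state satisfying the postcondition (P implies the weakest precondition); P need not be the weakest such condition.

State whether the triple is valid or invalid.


Working backward. After the program, the postcondition (j - 6 >= j - 2 && acc - 5 > 8) || (j + b <= 8 && acc - 9 < 9) must hold; in canonical form it is b + j <= 8 && acc < 18.
Before skip: b + j <= 8 && acc < 18
Before b := 2*acc - 2: 2*acc + j <= 10 && acc < 18
Before b := j - 9: 2*acc + j <= 10 && acc < 18
The weakest precondition is 2*acc + j <= 10 && acc < 18.
Check whether 2*acc + j <= 8 && acc < 18 implies it.
Every state satisfying the precondition satisfies the weakest precondition: the implication holds.
Answer: valid


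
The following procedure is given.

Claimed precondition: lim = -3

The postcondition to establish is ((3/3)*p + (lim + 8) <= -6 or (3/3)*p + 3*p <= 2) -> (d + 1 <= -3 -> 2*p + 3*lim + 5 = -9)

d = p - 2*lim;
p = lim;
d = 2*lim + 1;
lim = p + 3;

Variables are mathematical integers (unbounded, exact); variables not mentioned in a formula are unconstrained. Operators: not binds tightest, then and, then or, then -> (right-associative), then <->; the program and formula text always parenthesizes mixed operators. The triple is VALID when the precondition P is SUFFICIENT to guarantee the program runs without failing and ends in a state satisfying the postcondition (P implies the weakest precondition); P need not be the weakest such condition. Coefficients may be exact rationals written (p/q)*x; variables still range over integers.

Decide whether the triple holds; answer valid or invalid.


Working backward. After the program, the postcondition ((3/3)*p + (lim + 8) <= -6 or (3/3)*p + 3*p <= 2) -> (d + 1 <= -3 -> 2*p + 3*lim + 5 = -9) must hold; in canonical form it is (lim + p <= -14 or 4*p <= 2) -> (d <= -4 -> 3*lim + 2*p = -14).
Before lim := p + 3: (2*p <= -17 or 4*p <= 2) -> (d <= -4 -> 5*p = -23)
Before d := 2*lim + 1: (2*p <= -17 or 4*p <= 2) -> (2*lim <= -5 -> 5*p = -23)
Before p := lim: (2*lim <= -17 or 4*lim <= 2) -> (2*lim <= -5 -> 5*lim = -23)
Before d := p - 2*lim: (2*lim <= -17 or 4*lim <= 2) -> (2*lim <= -5 -> 5*lim = -23)
The weakest precondition is (2*lim <= -17 or 4*lim <= 2) -> (2*lim <= -5 -> 5*lim = -23).
Check whether lim = -3 implies it.
Countermodel: at the initial state lim = -3, the precondition holds but the weakest precondition fails.
Answer: invalid


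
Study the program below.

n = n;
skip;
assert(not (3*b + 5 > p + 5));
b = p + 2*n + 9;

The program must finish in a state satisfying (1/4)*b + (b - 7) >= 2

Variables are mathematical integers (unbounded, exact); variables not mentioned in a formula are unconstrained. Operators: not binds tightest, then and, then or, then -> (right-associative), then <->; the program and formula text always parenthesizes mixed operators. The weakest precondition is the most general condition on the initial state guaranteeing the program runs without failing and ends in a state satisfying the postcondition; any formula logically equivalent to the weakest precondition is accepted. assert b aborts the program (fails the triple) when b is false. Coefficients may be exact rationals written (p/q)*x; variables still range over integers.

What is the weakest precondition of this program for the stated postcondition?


Working backward. After the program, the postcondition (1/4)*b + (b - 7) >= 2 must hold; in canonical form it is (5/4)*b >= 9.
Before b := p + 2*n + 9: (5/2)*n + (5/4)*p >= -9/4
Before assert not (3*b + 5 > p + 5): (not (3*b > p)) and (5/2)*n + (5/4)*p >= -9/4
Before skip: (not (3*b > p)) and (5/2)*n + (5/4)*p >= -9/4
Before n := n: (not (3*b > p)) and (5/2)*n + (5/4)*p >= -9/4
Answer: WP = (not (3*b > p)) and (5/2)*n + (5/4)*p >= -9/4


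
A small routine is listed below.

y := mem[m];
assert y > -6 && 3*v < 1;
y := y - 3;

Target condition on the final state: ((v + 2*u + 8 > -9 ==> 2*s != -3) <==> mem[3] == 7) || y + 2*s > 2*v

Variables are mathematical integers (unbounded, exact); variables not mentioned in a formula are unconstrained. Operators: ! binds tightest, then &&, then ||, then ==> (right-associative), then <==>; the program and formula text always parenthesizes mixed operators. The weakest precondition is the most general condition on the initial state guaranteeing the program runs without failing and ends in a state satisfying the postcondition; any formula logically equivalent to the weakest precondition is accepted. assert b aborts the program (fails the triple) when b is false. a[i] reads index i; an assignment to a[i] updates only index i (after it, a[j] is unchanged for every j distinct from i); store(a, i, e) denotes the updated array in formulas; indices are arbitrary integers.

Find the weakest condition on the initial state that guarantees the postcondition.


Working backward. After the program, the postcondition ((v + 2*u + 8 > -9 ==> 2*s != -3) <==> mem[3] == 7) || y + 2*s > 2*v must hold; in canonical form it is ((2*u + v > -17 ==> 2*s != -3) <==> mem[3] == 7) || 2*s + y > 2*v.
Before y := y - 3: ((2*u + v > -17 ==> 2*s != -3) <==> mem[3] == 7) || 2*s + y > 2*v + 3
Before assert y > -6 && 3*v < 1: y > -6 && 3*v < 1 && (((2*u + v > -17 ==> 2*s != -3) <==> mem[3] == 7) || 2*s + y > 2*v + 3)
Before y := mem[m]: mem[m] > -6 && 3*v < 1 && (((2*u + v > -17 ==> 2*s != -3) <==> mem[3] == 7) || mem[m] + 2*s > 2*v + 3)
Answer: WP = mem[m] > -6 && 3*v < 1 && (((2*u + v > -17 ==> 2*s != -3) <==> mem[3] == 7) || mem[m] + 2*s > 2*v + 3)


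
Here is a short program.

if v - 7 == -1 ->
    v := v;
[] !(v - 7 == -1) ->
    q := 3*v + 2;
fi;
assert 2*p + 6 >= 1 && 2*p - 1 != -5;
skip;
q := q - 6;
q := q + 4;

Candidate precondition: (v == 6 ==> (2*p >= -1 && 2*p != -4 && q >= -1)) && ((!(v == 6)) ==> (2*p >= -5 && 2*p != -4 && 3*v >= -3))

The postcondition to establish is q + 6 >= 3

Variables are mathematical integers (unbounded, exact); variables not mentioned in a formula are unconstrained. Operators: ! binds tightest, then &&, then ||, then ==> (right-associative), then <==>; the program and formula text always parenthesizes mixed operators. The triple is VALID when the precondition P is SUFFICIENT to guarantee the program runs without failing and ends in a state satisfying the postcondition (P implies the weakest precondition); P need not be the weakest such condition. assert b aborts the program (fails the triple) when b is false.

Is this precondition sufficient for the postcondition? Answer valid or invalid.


Working backward. After the program, the postcondition q + 6 >= 3 must hold; in canonical form it is q >= -3.
Before q := q + 4: q >= -7
Before q := q - 6: q >= -1
Before skip: q >= -1
Before assert 2*p + 6 >= 1 && 2*p - 1 != -5: 2*p >= -5 && 2*p != -4 && q >= -1
Then branch requires 2*p >= -5 && 2*p != -4 && q >= -1; else branch requires 2*p >= -5 && 2*p != -4 && 3*v >= -3.
Before the if: (v == 6 ==> (2*p >= -5 && 2*p != -4 && q >= -1)) && ((!(v == 6)) ==> (2*p >= -5 && 2*p != -4 && 3*v >= -3))
The weakest precondition is (v == 6 ==> (2*p >= -5 && 2*p != -4 && q >= -1)) && ((!(v == 6)) ==> (2*p >= -5 && 2*p != -4 && 3*v >= -3)).
Check whether (v == 6 ==> (2*p >= -1 && 2*p != -4 && q >= -1)) && ((!(v == 6)) ==> (2*p >= -5 && 2*p != -4 && 3*v >= -3)) implies it.
Every state satisfying the precondition satisfies the weakest precondition: the implication holds.
Answer: valid


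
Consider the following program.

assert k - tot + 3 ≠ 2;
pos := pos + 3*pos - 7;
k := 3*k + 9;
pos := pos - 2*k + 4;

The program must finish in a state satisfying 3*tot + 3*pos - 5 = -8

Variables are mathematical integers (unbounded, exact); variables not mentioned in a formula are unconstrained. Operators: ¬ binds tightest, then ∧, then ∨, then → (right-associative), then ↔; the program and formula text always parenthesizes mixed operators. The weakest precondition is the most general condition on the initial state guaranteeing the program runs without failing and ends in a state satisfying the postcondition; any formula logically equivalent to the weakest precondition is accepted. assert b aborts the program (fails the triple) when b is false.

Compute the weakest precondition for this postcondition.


Working backward. After the program, the postcondition 3*tot + 3*pos - 5 = -8 must hold; in canonical form it is 3*pos + 3*tot = -3.
Before pos := pos - 2*k + 4: 3*pos + 3*tot = 6*k - 15
Before k := 3*k + 9: 3*pos + 3*tot = 18*k + 39
Before pos := pos + 3*pos - 7: 12*pos + 3*tot = 18*k + 60
Before assert k - tot + 3 ≠ 2: k ≠ tot - 1 ∧ 12*pos + 3*tot = 18*k + 60
Answer: WP = k ≠ tot - 1 ∧ 12*pos + 3*tot = 18*k + 60


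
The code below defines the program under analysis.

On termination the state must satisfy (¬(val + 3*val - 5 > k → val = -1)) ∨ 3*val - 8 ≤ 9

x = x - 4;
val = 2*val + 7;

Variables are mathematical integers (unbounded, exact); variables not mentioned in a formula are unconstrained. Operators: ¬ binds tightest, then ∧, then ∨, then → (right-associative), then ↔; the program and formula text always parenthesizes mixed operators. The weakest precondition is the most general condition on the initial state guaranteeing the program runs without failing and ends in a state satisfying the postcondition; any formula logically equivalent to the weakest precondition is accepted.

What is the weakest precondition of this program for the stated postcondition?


Working backward. After the program, the postcondition (¬(val + 3*val - 5 > k → val = -1)) ∨ 3*val - 8 ≤ 9 must hold; in canonical form it is (¬(4*val > k + 5 → val = -1)) ∨ 3*val ≤ 17.
Before val := 2*val + 7: (¬(8*val > k - 23 → 2*val = -8)) ∨ 6*val ≤ -4
Before x := x - 4: (¬(8*val > k - 23 → 2*val = -8)) ∨ 6*val ≤ -4
Answer: WP = (¬(8*val > k - 23 → 2*val = -8)) ∨ 6*val ≤ -4


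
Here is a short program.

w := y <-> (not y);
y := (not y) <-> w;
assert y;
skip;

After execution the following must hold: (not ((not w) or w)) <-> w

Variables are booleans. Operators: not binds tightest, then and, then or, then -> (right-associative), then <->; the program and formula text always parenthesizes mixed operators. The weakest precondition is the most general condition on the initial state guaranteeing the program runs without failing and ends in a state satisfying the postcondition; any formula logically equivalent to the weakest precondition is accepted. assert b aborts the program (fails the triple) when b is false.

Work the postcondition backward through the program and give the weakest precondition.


Working backward. After the program, the postcondition (not ((not w) or w)) <-> w must hold; in canonical form it is not w.
Before skip: not w
Before assert y: y and (not w)
Before y := (not y) <-> w: ((not y) <-> w) and (not w)
Before w := y <-> (not y): ((not y) <-> (y <-> (not y))) and (not (y <-> (not y)))
Answer: WP = ((not y) <-> (y <-> (not y))) and (not (y <-> (not y)))


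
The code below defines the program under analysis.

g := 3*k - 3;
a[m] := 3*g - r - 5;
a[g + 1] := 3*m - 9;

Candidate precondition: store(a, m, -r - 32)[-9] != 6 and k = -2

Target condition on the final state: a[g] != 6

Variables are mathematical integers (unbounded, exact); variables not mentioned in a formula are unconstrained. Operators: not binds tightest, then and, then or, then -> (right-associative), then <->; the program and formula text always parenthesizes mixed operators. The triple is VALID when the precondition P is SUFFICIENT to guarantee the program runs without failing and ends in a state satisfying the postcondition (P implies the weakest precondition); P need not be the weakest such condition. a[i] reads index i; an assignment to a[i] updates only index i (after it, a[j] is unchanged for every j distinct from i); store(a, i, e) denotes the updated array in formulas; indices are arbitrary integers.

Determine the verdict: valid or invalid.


Working backward. After the program, a[g] != 6 must hold.
Before a[g + 1] := 3*m - 9: store(a, g + 1, 3*m - 9)[g] != 6
Before a[m] := 3*g - r - 5: store(store(a, m, 3*g - r - 5), g + 1, 3*m - 9)[g] != 6
Before g := 3*k - 3: store(store(a, m, 9*k - r - 14), 3*k - 2, 3*m - 9)[3*k - 3] != 6
The weakest precondition is store(store(a, m, 9*k - r - 14), 3*k - 2, 3*m - 9)[3*k - 3] != 6.
Check whether store(a, m, -r - 32)[-9] != 6 and k = -2 implies it.
Every state satisfying the precondition satisfies the weakest precondition: the implication holds.
Answer: valid


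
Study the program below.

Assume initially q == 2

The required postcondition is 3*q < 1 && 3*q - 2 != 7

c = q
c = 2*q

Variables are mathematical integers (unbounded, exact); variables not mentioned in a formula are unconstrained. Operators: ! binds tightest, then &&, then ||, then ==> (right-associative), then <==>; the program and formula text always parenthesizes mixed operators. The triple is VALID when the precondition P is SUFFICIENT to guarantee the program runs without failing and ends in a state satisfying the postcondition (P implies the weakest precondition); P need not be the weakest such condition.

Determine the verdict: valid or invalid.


Working backward. After the program, the postcondition 3*q < 1 && 3*q - 2 != 7 must hold; in canonical form it is 3*q < 1 && 3*q != 9.
Before c := 2*q: 3*q < 1 && 3*q != 9
Before c := q: 3*q < 1 && 3*q != 9
The weakest precondition is 3*q < 1 && 3*q != 9.
Check whether q == 2 implies it.
Countermodel: at the initial state q = 2, the precondition holds but the weakest precondition fails.
Answer: invalid


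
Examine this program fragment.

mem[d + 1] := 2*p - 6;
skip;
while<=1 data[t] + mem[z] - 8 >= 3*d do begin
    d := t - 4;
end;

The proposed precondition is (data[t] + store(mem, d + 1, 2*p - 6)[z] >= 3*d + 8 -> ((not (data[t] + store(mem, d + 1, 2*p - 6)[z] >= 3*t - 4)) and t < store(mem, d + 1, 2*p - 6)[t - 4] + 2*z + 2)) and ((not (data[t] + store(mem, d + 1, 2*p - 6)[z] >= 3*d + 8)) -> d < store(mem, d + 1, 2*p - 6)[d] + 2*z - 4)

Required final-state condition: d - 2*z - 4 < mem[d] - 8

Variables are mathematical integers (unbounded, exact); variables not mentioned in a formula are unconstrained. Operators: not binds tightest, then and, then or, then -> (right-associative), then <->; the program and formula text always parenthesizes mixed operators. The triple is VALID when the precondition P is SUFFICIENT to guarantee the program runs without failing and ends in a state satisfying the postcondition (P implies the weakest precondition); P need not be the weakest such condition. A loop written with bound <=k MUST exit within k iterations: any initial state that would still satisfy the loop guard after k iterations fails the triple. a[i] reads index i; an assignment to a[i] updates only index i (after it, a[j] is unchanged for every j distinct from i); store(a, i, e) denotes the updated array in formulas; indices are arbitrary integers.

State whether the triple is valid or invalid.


Working backward. After the program, the postcondition d - 2*z - 4 < mem[d] - 8 must hold; in canonical form it is d < mem[d] + 2*z - 4.
Before the loop (bound <=1), unroll the exhaustion recursion (WP_0 = exit-now case; WP_j = one more guarded iteration, up to j = 1):
  WP_0: (not (data[t] + mem[z] >= 3*d + 8)) and d < mem[d] + 2*z - 4
  WP_1: (data[t] + mem[z] >= 3*d + 8 -> ((not (data[t] + mem[z] >= 3*t - 4)) and t < mem[t - 4] + 2*z)) and ((not (data[t] + mem[z] >= 3*d + 8)) -> d < mem[d] + 2*z - 4)
So before the loop: (data[t] + mem[z] >= 3*d + 8 -> ((not (data[t] + mem[z] >= 3*t - 4)) and t < mem[t - 4] + 2*z)) and ((not (data[t] + mem[z] >= 3*d + 8)) -> d < mem[d] + 2*z - 4)
Before skip: (data[t] + mem[z] >= 3*d + 8 -> ((not (data[t] + mem[z] >= 3*t - 4)) and t < mem[t - 4] + 2*z)) and ((not (data[t] + mem[z] >= 3*d + 8)) -> d < mem[d] + 2*z - 4)
Before mem[d + 1] := 2*p - 6: (data[t] + store(mem, d + 1, 2*p - 6)[z] >= 3*d + 8 -> ((not (data[t] + store(mem, d + 1, 2*p - 6)[z] >= 3*t - 4)) and t < store(mem, d + 1, 2*p - 6)[t - 4] + 2*z)) and ((not (data[t] + store(mem, d + 1, 2*p - 6)[z] >= 3*d + 8)) -> d < store(mem, d + 1, 2*p - 6)[d] + 2*z - 4)
The weakest precondition is (data[t] + store(mem, d + 1, 2*p - 6)[z] >= 3*d + 8 -> ((not (data[t] + store(mem, d + 1, 2*p - 6)[z] >= 3*t - 4)) and t < store(mem, d + 1, 2*p - 6)[t - 4] + 2*z)) and ((not (data[t] + store(mem, d + 1, 2*p - 6)[z] >= 3*d + 8)) -> d < store(mem, d + 1, 2*p - 6)[d] + 2*z - 4).
Check whether (data[t] + store(mem, d + 1, 2*p - 6)[z] >= 3*d + 8 -> ((not (data[t] + store(mem, d + 1, 2*p - 6)[z] >= 3*t - 4)) and t < store(mem, d + 1, 2*p - 6)[t - 4] + 2*z + 2)) and ((not (data[t] + store(mem, d + 1, 2*p - 6)[z] >= 3*d + 8)) -> d < store(mem, d + 1, 2*p - 6)[d] + 2*z - 4) implies it.
Countermodel: at the initial state d = -6, data = {[-6] = -14, [-5] = -14, [-4] = -14, [0] = -14, elsewhere -14}, mem = {[-6] = 9, [-5] = 9, [-4] = 0, [0] = 9, elsewhere 9}, p = 0, t = 0, z = 0, the precondition holds but the weakest precondition fails.
Answer: invalid


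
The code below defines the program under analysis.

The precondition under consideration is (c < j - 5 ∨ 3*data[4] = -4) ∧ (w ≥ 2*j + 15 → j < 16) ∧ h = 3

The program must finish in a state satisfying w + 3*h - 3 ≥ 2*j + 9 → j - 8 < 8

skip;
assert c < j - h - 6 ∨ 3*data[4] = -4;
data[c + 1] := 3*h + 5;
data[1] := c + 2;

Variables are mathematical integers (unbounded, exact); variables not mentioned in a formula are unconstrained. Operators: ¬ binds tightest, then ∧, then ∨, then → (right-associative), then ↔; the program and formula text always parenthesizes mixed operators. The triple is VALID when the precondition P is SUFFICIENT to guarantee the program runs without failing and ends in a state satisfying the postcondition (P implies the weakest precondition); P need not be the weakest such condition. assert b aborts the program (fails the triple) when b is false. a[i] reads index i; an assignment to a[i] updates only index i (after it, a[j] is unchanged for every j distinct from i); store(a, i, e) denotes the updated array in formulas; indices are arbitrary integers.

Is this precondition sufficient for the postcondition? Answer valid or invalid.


Working backward. After the program, the postcondition w + 3*h - 3 ≥ 2*j + 9 → j - 8 < 8 must hold; in canonical form it is 3*h + w ≥ 2*j + 12 → j < 16.
Before data[1] := c + 2: 3*h + w ≥ 2*j + 12 → j < 16
Before data[c + 1] := 3*h + 5: 3*h + w ≥ 2*j + 12 → j < 16
Before assert c < j - h - 6 ∨ 3*data[4] = -4: (c + h < j - 6 ∨ 3*data[4] = -4) ∧ (3*h + w ≥ 2*j + 12 → j < 16)
Before skip: (c + h < j - 6 ∨ 3*data[4] = -4) ∧ (3*h + w ≥ 2*j + 12 → j < 16)
The weakest precondition is (c + h < j - 6 ∨ 3*data[4] = -4) ∧ (3*h + w ≥ 2*j + 12 → j < 16).
Check whether (c < j - 5 ∨ 3*data[4] = -4) ∧ (w ≥ 2*j + 15 → j < 16) ∧ h = 3 implies it.
Countermodel: at the initial state c = 6, data = {[4] = 0, elsewhere 0}, h = 3, j = 16, w = 35, the precondition holds but the weakest precondition fails.
Answer: invalid


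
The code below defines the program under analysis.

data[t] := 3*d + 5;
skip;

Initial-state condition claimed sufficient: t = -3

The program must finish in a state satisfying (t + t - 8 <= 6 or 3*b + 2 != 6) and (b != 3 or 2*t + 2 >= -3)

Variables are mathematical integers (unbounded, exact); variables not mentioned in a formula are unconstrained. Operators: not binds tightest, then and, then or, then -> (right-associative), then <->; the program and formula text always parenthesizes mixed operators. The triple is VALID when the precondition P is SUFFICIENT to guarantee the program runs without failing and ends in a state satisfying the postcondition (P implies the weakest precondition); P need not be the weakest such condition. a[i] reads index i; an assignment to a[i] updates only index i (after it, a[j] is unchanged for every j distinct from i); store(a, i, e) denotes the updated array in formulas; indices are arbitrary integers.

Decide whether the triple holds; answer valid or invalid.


Working backward. After the program, the postcondition (t + t - 8 <= 6 or 3*b + 2 != 6) and (b != 3 or 2*t + 2 >= -3) must hold; in canonical form it is (2*t <= 14 or 3*b != 4) and (b != 3 or 2*t >= -5).
Before skip: (2*t <= 14 or 3*b != 4) and (b != 3 or 2*t >= -5)
Before data[t] := 3*d + 5: (2*t <= 14 or 3*b != 4) and (b != 3 or 2*t >= -5)
The weakest precondition is (2*t <= 14 or 3*b != 4) and (b != 3 or 2*t >= -5).
Check whether t = -3 implies it.
Countermodel: at the initial state b = 3, t = -3, the precondition holds but the weakest precondition fails.
Answer: invalid
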